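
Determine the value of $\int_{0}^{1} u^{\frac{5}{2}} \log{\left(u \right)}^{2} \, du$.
$\frac{16}{343}$

Consider the simpler parametrised integral
$$J(a) = \int_{0}^{1} u^{a} \, du = \frac{1}{a + 1}.$$

Differentiating under the integral sign brings down a factor of $\ln u$:
$$\frac{dJ}{da} = \int_{0}^{1} u^{a} \log{\left(u \right)} \, du = - \frac{1}{\left(a + 1\right)^{2}}.$$

Repeating twice in total — each differentiation brings down another $\ln u$ — gives
$$\frac{d^{2}J}{da^{2}} = \int_{0}^{1} u^{a} \log{\left(u \right)}^{2} \, du = \frac{2}{\left(a + 1\right)^{3}},$$
and the integrand here is exactly the target integrand, so $I = \frac{2}{\left(a + 1\right)^{3}}$.

Setting $a = \frac{5}{2}$:
$$I = \frac{16}{343}.$$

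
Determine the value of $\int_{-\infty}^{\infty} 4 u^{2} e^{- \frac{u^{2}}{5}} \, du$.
$10 \sqrt{5} \sqrt{\pi}$

Begin with the known integral
$$J(a) = \int_{-\infty}^{\infty} 4 e^{- a u^{2}} \, du = \frac{4 \sqrt{\pi}}{\sqrt{a}}.$$

Differentiating under the integral sign brings down a factor of $(-u^2)$:
$$\frac{dJ}{da} = \int_{-\infty}^{\infty} - 4 u^{2} e^{- a u^{2}} \, du = - \frac{2 \sqrt{\pi}}{a^{\frac{3}{2}}}.$$

The integral on the left is $-I$, so $I = \frac{2 \sqrt{\pi}}{a^{\frac{3}{2}}}$.

Setting $a = \frac{1}{5}$:
$$I = 10 \sqrt{5} \sqrt{\pi}.$$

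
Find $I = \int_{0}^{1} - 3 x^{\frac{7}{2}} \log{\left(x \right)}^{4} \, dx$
$- \frac{256}{6561}$

Start from the elementary integral
$$J(a) = \int_{0}^{1} - 3 x^{a} \, dx = - \frac{3}{a + 1}.$$

Differentiating under the integral sign brings down a factor of $\ln x$:
$$\frac{dJ}{da} = \int_{0}^{1} - 3 x^{a} \log{\left(x \right)} \, dx = \frac{3}{\left(a + 1\right)^{2}}.$$

Repeating $4$ times in total — each differentiation brings down another $\ln x$ — gives
$$\frac{d^{4}J}{da^{4}} = \int_{0}^{1} - 3 x^{a} \log{\left(x \right)}^{4} \, dx = - \frac{72}{\left(a + 1\right)^{5}},$$
and the integrand here is exactly the target integrand, so $I = - \frac{72}{\left(a + 1\right)^{5}}$.

Setting $a = \frac{7}{2}$:
$$I = - \frac{256}{6561}.$$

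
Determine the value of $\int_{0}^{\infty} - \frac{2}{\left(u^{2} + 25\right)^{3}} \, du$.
$- \frac{3 \pi}{25000}$

Begin with the known result
$$J(a) = \int_{0}^{\infty} - \frac{2}{a^{2} + u^{2}} \, du = - \frac{\pi}{a}.$$

Differentiating under the integral sign with respect to $a$,
$$\frac{dJ}{da} = \int_{0}^{\infty} \frac{4 a}{\left(a^{2} + u^{2}\right)^{2}} \, du = \frac{\pi}{a^{2}},$$
so $\int_{0}^{\infty} - \frac{2}{\left(a^{2} + u^{2}\right)^{2}} \, du = - \frac{\pi}{2 a^{3}}$.

Repeating — each differentiation of $1/(u^2+a^2)^j$ produces $-2ja/(u^2+a^2)^{j+1}$ — and dividing through by $-2ja$ at each step yields, after $2$ differentiations in total,
$$\int_{0}^{\infty} - \frac{2}{\left(a^{2} + u^{2}\right)^{3}} \, du = - \frac{3 \pi}{8 a^{5}}.$$

Setting $a = 5$:
$$I = - \frac{3 \pi}{25000}.$$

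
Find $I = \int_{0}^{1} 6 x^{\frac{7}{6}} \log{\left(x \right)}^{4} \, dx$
$\frac{1119744}{371293}$

Start from the elementary integral
$$J(a) = \int_{0}^{1} 6 x^{a} \, dx = \frac{6}{a + 1}.$$

Differentiating under the integral sign brings down a factor of $\ln x$:
$$\frac{dJ}{da} = \int_{0}^{1} 6 x^{a} \log{\left(x \right)} \, dx = - \frac{6}{\left(a + 1\right)^{2}}.$$

Repeating $4$ times in total — each differentiation brings down another $\ln x$ — gives
$$\frac{d^{4}J}{da^{4}} = \int_{0}^{1} 6 x^{a} \log{\left(x \right)}^{4} \, dx = \frac{144}{\left(a + 1\right)^{5}},$$
and the integrand here is exactly the target integrand, so $I = \frac{144}{\left(a + 1\right)^{5}}$.

Setting $a = \frac{7}{6}$:
$$I = \frac{1119744}{371293}.$$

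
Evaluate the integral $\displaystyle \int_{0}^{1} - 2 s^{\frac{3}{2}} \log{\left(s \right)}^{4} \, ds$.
$- \frac{1536}{3125}$

Start from the elementary integral
$$J(a) = \int_{0}^{1} - 2 s^{a} \, ds = - \frac{2}{a + 1}.$$

Differentiating under the integral sign brings down a factor of $\ln s$:
$$\frac{dJ}{da} = \int_{0}^{1} - 2 s^{a} \log{\left(s \right)} \, ds = \frac{2}{\left(a + 1\right)^{2}}.$$

Repeating $4$ times in total — each differentiation brings down another $\ln s$ — gives
$$\frac{d^{4}J}{da^{4}} = \int_{0}^{1} - 2 s^{a} \log{\left(s \right)}^{4} \, ds = - \frac{48}{\left(a + 1\right)^{5}},$$
and the integrand here is exactly the target integrand, so $I = - \frac{48}{\left(a + 1\right)^{5}}$.

Setting $a = \frac{3}{2}$:
$$I = - \frac{1536}{3125}.$$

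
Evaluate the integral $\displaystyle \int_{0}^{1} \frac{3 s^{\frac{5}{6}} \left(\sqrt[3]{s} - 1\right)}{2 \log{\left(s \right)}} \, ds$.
$- \log{\left(\frac{11 \sqrt{143}}{169} \right)}$

Introduce a parameter $a$ in the exponent: let $I(a) = \int_{0}^{1} \frac{3 \left(s^{\frac{7}{6}} - s^{a}\right)}{2 \log{\left(s \right)}} \, ds$.

Since $\dfrac{\partial}{\partial a}\,s^{a} = s^{a} \ln s$, the $\ln s$ in the denominator cancels and
$$\frac{dI}{da} = \int_{0}^{1} - \frac{3}{2} s^{a} \, ds = - \frac{3}{2} \left[\frac{s^{a+1}}{a+1}\right]_0^1 = - \frac{3}{2 a + 2}.$$

Integrating with respect to $a$ gives $I(a) = - \log{\left(\frac{6 \sqrt{78} \left(a + 1\right)^{\frac{3}{2}}}{169} \right)} + C$.

At $a = \frac{7}{6}$ the integrand is identically $0$, so $I(\frac{7}{6}) = 0$. The closed form gives $0$, hence $C = 0$.

Setting $a = \frac{5}{6}$:
$$I = - \log{\left(\frac{11 \sqrt{143}}{169} \right)}.$$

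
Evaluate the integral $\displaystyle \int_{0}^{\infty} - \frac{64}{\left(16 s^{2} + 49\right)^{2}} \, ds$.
$- \frac{4 \pi}{343}$

Begin with the known result
$$J(a) = \int_{0}^{\infty} - \frac{1}{4 \left(a^{2} + s^{2}\right)} \, ds = - \frac{\pi}{8 a}.$$

Differentiating under the integral sign with respect to $a$,
$$\frac{dJ}{da} = \int_{0}^{\infty} \frac{a}{2 \left(a^{2} + s^{2}\right)^{2}} \, ds = \frac{\pi}{8 a^{2}},$$
so $\int_{0}^{\infty} - \frac{1}{4 \left(a^{2} + s^{2}\right)^{2}} \, ds = - \frac{\pi}{16 a^{3}}$.

Setting $a = \frac{7}{4}$:
$$I = - \frac{4 \pi}{343}.$$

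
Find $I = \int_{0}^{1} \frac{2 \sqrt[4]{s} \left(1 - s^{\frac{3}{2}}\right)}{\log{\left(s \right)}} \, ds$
$\log{\left(\frac{25}{121} \right)}$

Replace the exponent $\frac{1}{4}$ by a parameter $a$: let $I(a) = \int_{0}^{1} \frac{2 \left(- s^{\frac{7}{4}} + s^{a}\right)}{\log{\left(s \right)}} \, ds$.

Since $\dfrac{\partial}{\partial a}\,s^{a} = s^{a} \ln s$, the $\ln s$ in the denominator cancels and
$$\frac{dI}{da} = \int_{0}^{1} 2 s^{a} \, ds = 2 \left[\frac{s^{a+1}}{a+1}\right]_0^1 = \frac{2}{a + 1}.$$

Integrating with respect to $a$ gives $I(a) = \log{\left(\frac{16 \left(a + 1\right)^{2}}{121} \right)} + C$.

At $a = \frac{7}{4}$ the integrand is identically $0$, so $I(\frac{7}{4}) = 0$. The closed form gives $0$, hence $C = 0$.

Setting $a = \frac{1}{4}$:
$$I = \log{\left(\frac{25}{121} \right)}.$$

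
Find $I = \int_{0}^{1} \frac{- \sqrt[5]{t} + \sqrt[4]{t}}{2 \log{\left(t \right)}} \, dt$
$\log{\left(\frac{5 \sqrt{6}}{12} \right)}$

Consider the one-parameter family: let $I(a) = \int_{0}^{1} \frac{\sqrt[4]{t} - t^{a}}{2 \log{\left(t \right)}} \, dt$.

Since $\dfrac{\partial}{\partial a}\,t^{a} = t^{a} \ln t$, the $\ln t$ in the denominator cancels and
$$\frac{dI}{da} = \int_{0}^{1} - \frac{1}{2} t^{a} \, dt = - \frac{1}{2} \left[\frac{t^{a+1}}{a+1}\right]_0^1 = - \frac{1}{2 a + 2}.$$

Integrating with respect to $a$ gives $I(a) = - \frac{\log{\left(a + 1 \right)}}{2} - \log{\left(2 \right)} + \frac{\log{\left(5 \right)}}{2} + C$.

At $a = \frac{1}{4}$ the integrand is identically $0$, so $I(\frac{1}{4}) = 0$. The closed form gives $0$, hence $C = 0$.

Setting $a = \frac{1}{5}$:
$$I = \log{\left(\frac{5 \sqrt{6}}{12} \right)}.$$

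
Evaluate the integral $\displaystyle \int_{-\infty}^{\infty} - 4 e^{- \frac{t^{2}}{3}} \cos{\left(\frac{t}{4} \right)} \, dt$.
$- \frac{4 \sqrt{3} \sqrt{\pi}}{e^{\frac{3}{64}}}$

Let $b$ denote the cosine frequency and define $I(b) = \int_{-\infty}^{\infty} - 4 e^{- \frac{t^{2}}{3}} \cos{\left(b t \right)} \, dt$.

Differentiating under the integral sign,
$$I'(b) = \int_{-\infty}^{\infty} 4 t e^{- \frac{t^{2}}{3}} \sin{\left(b t \right)} \, dt.$$

Integrate $\int_{-\infty}^{\infty} t \sin(b t)\, e^{- \frac{t^{2}}{3}}\, dt$ by parts with $u = \sin(b t)$ and $dv = t\, e^{- \frac{t^{2}}{3}}\, dt$, giving $v = - \frac{3 e^{- \frac{t^{2}}{3}}}{2}$. The boundary term vanishes and
$$\int_{-\infty}^{\infty} t \sin(b t)\, e^{- \frac{t^{2}}{3}}\, dt = \frac{3 b}{2} \int_{-\infty}^{\infty} \cos(b t)\, e^{- \frac{t^{2}}{3}}\, dt,$$
so $I'(b) = - \frac{3 b}{2}\, I(b)$.

This is a separable first-order ODE; solving with the initial condition $I(0) = \int_{-\infty}^{\infty} - 4 e^{- \frac{t^{2}}{3}}\,dt = - 4 \sqrt{3} \sqrt{\pi}$ gives
$$I(b) = - 4 \sqrt{3} \sqrt{\pi} e^{- \frac{3 b^{2}}{4}}.$$

Setting $b = \frac{1}{4}$:
$$I = - \frac{4 \sqrt{3} \sqrt{\pi}}{e^{\frac{3}{64}}}.$$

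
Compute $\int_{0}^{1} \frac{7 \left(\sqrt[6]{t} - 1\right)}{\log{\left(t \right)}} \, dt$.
$\log{\left(\frac{823543}{279936} \right)}$

Replace the exponent $\frac{1}{6}$ by a parameter $a$: let $I(a) = \int_{0}^{1} \frac{7 \left(t^{a} - 1\right)}{\log{\left(t \right)}} \, dt$.

Since $\dfrac{\partial}{\partial a}\,t^{a} = t^{a} \ln t$, the $\ln t$ in the denominator cancels and
$$\frac{dI}{da} = \int_{0}^{1} 7 t^{a} \, dt = 7 \left[\frac{t^{a+1}}{a+1}\right]_0^1 = \frac{7}{a + 1}.$$

Integrating with respect to $a$ gives $I(a) = 7 \log{\left(a + 1 \right)} + C$.

At $a = 0$ the integrand is identically $0$, so $I(0) = 0$. The closed form gives $0$, hence $C = 0$.

Setting $a = \frac{1}{6}$:
$$I = \log{\left(\frac{823543}{279936} \right)}.$$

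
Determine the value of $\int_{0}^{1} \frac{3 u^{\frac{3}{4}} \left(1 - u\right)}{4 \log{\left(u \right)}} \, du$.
$- \frac{3 \log{\left(11 \right)}}{4} + \frac{3 \log{\left(7 \right)}}{4}$

Replace the exponent $\frac{7}{4}$ by a parameter $a$: let $I(a) = \int_{0}^{1} \frac{3 \left(u^{\frac{3}{4}} - u^{a}\right)}{4 \log{\left(u \right)}} \, du$.

Since $\dfrac{\partial}{\partial a}\,u^{a} = u^{a} \ln u$, the $\ln u$ in the denominator cancels and
$$\frac{dI}{da} = \int_{0}^{1} - \frac{3}{4} u^{a} \, du = - \frac{3}{4} \left[\frac{u^{a+1}}{a+1}\right]_0^1 = - \frac{3}{4 a + 4}.$$

Integrating with respect to $a$ gives $I(a) = - \frac{3 \log{\left(a + 1 \right)}}{4} - \frac{3 \log{\left(2 \right)}}{2} + \frac{3 \log{\left(7 \right)}}{4} + C$.

At $a = \frac{3}{4}$ the integrand is identically $0$, so $I(\frac{3}{4}) = 0$. The closed form gives $0$, hence $C = 0$.

Setting $a = \frac{7}{4}$:
$$I = - \frac{3 \log{\left(11 \right)}}{4} + \frac{3 \log{\left(7 \right)}}{4}.$$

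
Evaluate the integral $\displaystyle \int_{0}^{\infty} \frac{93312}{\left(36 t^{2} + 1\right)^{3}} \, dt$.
$2916 \pi$

Begin with the known result
$$J(a) = \int_{0}^{\infty} \frac{2}{a^{2} + t^{2}} \, dt = \frac{\pi}{a}.$$

Differentiating under the integral sign with respect to $a$,
$$\frac{dJ}{da} = \int_{0}^{\infty} - \frac{4 a}{\left(a^{2} + t^{2}\right)^{2}} \, dt = - \frac{\pi}{a^{2}},$$
so $\int_{0}^{\infty} \frac{2}{\left(a^{2} + t^{2}\right)^{2}} \, dt = \frac{\pi}{2 a^{3}}$.

Repeating — each differentiation of $1/(t^2+a^2)^j$ produces $-2ja/(t^2+a^2)^{j+1}$ — and dividing through by $-2ja$ at each step yields, after $2$ differentiations in total,
$$\int_{0}^{\infty} \frac{2}{\left(a^{2} + t^{2}\right)^{3}} \, dt = \frac{3 \pi}{8 a^{5}}.$$

Setting $a = \frac{1}{6}$:
$$I = 2916 \pi.$$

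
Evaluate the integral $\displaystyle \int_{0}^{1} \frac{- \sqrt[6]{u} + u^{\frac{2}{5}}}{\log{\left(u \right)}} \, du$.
$- \log{\left(5 \right)} + \log{\left(6 \right)}$

Introduce a parameter $a$ in the exponent: let $I(a) = \int_{0}^{1} \frac{u^{\frac{2}{5}} - u^{a}}{\log{\left(u \right)}} \, du$.

Since $\dfrac{\partial}{\partial a}\,u^{a} = u^{a} \ln u$, the $\ln u$ in the denominator cancels and
$$\frac{dI}{da} = \int_{0}^{1} -1 u^{a} \, du = -1 \left[\frac{u^{a+1}}{a+1}\right]_0^1 = - \frac{1}{a + 1}.$$

Integrating with respect to $a$ gives $I(a) = - \log{\left(\frac{5 a}{7} + \frac{5}{7} \right)} + C$.

At $a = \frac{2}{5}$ the integrand is identically $0$, so $I(\frac{2}{5}) = 0$. The closed form gives $0$, hence $C = 0$.

Setting $a = \frac{1}{6}$:
$$I = - \log{\left(5 \right)} + \log{\left(6 \right)}.$$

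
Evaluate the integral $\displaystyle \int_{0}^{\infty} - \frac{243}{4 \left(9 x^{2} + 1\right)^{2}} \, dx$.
$- \frac{81 \pi}{16}$

Start from the standard arctangent integral
$$J(a) = \int_{0}^{\infty} - \frac{3}{4 \left(a^{2} + x^{2}\right)} \, dx = - \frac{3 \pi}{8 a}.$$

Differentiating under the integral sign with respect to $a$,
$$\frac{dJ}{da} = \int_{0}^{\infty} \frac{3 a}{2 \left(a^{2} + x^{2}\right)^{2}} \, dx = \frac{3 \pi}{8 a^{2}},$$
so $\int_{0}^{\infty} - \frac{3}{4 \left(a^{2} + x^{2}\right)^{2}} \, dx = - \frac{3 \pi}{16 a^{3}}$.

Setting $a = \frac{1}{3}$:
$$I = - \frac{81 \pi}{16}.$$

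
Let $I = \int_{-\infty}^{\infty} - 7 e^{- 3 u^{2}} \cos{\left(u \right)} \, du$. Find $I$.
$- \frac{7 \sqrt{3} \sqrt{\pi}}{3 e^{\frac{1}{12}}}$

Let $b$ denote the cosine frequency and define $I(b) = \int_{-\infty}^{\infty} - 7 e^{- 3 u^{2}} \cos{\left(b u \right)} \, du$.

Differentiating under the integral sign,
$$I'(b) = \int_{-\infty}^{\infty} 7 u e^{- 3 u^{2}} \sin{\left(b u \right)} \, du.$$

Integrate $\int_{-\infty}^{\infty} u \sin(b u)\, e^{- 3 u^{2}}\, du$ by parts with $w = \sin(b u)$ and $dv = u\, e^{- 3 u^{2}}\, du$, giving $v = - \frac{e^{- 3 u^{2}}}{6}$. The boundary term vanishes and
$$\int_{-\infty}^{\infty} u \sin(b u)\, e^{- 3 u^{2}}\, du = \frac{b}{6} \int_{-\infty}^{\infty} \cos(b u)\, e^{- 3 u^{2}}\, du,$$
so $I'(b) = - \frac{b}{6}\, I(b)$.

This is a separable first-order ODE; solving with the initial condition $I(0) = \int_{-\infty}^{\infty} - 7 e^{- 3 u^{2}}\,du = - \frac{7 \sqrt{3} \sqrt{\pi}}{3}$ gives
$$I(b) = - \frac{7 \sqrt{3} \sqrt{\pi} e^{- \frac{b^{2}}{12}}}{3}.$$

Setting $b = 1$:
$$I = - \frac{7 \sqrt{3} \sqrt{\pi}}{3 e^{\frac{1}{12}}}.$$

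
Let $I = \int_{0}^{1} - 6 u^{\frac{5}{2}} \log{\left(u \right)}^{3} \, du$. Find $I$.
$\frac{576}{2401}$

Consider the simpler parametrised integral
$$J(a) = \int_{0}^{1} - 6 u^{a} \, du = - \frac{6}{a + 1}.$$

Differentiating under the integral sign brings down a factor of $\ln u$:
$$\frac{dJ}{da} = \int_{0}^{1} - 6 u^{a} \log{\left(u \right)} \, du = \frac{6}{\left(a + 1\right)^{2}}.$$

Repeating $3$ times in total — each differentiation brings down another $\ln u$ — gives
$$\frac{d^{3}J}{da^{3}} = \int_{0}^{1} - 6 u^{a} \log{\left(u \right)}^{3} \, du = \frac{36}{\left(a + 1\right)^{4}},$$
and the integrand here is exactly the target integrand, so $I = \frac{36}{\left(a + 1\right)^{4}}$.

Setting $a = \frac{5}{2}$:
$$I = \frac{576}{2401}.$$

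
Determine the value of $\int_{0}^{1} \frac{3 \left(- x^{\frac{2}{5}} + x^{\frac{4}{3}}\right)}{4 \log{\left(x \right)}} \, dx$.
$- \frac{3 \log{\left(3 \right)}}{4} + \frac{3 \log{\left(5 \right)}}{4}$

Introduce a parameter $a$ in the exponent: let $I(a) = \int_{0}^{1} \frac{3 \left(- x^{\frac{2}{5}} + x^{a}\right)}{4 \log{\left(x \right)}} \, dx$.

Since $\dfrac{\partial}{\partial a}\,x^{a} = x^{a} \ln x$, the $\ln x$ in the denominator cancels and
$$\frac{dI}{da} = \int_{0}^{1} \frac{3}{4} x^{a} \, dx = \frac{3}{4} \left[\frac{x^{a+1}}{a+1}\right]_0^1 = \frac{3}{4 \left(a + 1\right)}.$$

Integrating with respect to $a$ gives $I(a) = \log{\left(\frac{5^{\frac{3}{4}} \sqrt[4]{7} \left(a + 1\right)^{\frac{3}{4}}}{7} \right)} + C$.

At $a = \frac{2}{5}$ the integrand is identically $0$, so $I(\frac{2}{5}) = 0$. The closed form gives $0$, hence $C = 0$.

Setting $a = \frac{4}{3}$:
$$I = - \frac{3 \log{\left(3 \right)}}{4} + \frac{3 \log{\left(5 \right)}}{4}.$$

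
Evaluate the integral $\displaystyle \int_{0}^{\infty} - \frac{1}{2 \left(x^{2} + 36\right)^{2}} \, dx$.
$- \frac{\pi}{1728}$

Recall the elementary integral
$$J(a) = \int_{0}^{\infty} - \frac{1}{2 \left(a^{2} + x^{2}\right)} \, dx = - \frac{\pi}{4 a}.$$

Differentiating under the integral sign with respect to $a$,
$$\frac{dJ}{da} = \int_{0}^{\infty} \frac{a}{\left(a^{2} + x^{2}\right)^{2}} \, dx = \frac{\pi}{4 a^{2}},$$
so $\int_{0}^{\infty} - \frac{1}{2 \left(a^{2} + x^{2}\right)^{2}} \, dx = - \frac{\pi}{8 a^{3}}$.

Setting $a = 6$:
$$I = - \frac{\pi}{1728}.$$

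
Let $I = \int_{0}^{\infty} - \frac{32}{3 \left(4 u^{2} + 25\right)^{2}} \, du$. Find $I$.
$- \frac{4 \pi}{375}$

Recall the elementary integral
$$J(a) = \int_{0}^{\infty} - \frac{2}{3 \left(a^{2} + u^{2}\right)} \, du = - \frac{\pi}{3 a}.$$

Differentiating under the integral sign with respect to $a$,
$$\frac{dJ}{da} = \int_{0}^{\infty} \frac{4 a}{3 \left(a^{2} + u^{2}\right)^{2}} \, du = \frac{\pi}{3 a^{2}},$$
so $\int_{0}^{\infty} - \frac{2}{3 \left(a^{2} + u^{2}\right)^{2}} \, du = - \frac{\pi}{6 a^{3}}$.

Setting $a = \frac{5}{2}$:
$$I = - \frac{4 \pi}{375}.$$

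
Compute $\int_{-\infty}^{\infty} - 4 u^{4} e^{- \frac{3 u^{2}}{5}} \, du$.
$- \frac{25 \sqrt{15} \sqrt{\pi}}{9}$

Start from the elementary integral
$$J(a) = \int_{-\infty}^{\infty} - 4 e^{- a u^{2}} \, du = - \frac{4 \sqrt{\pi}}{\sqrt{a}}.$$

Differentiating under the integral sign brings down a factor of $(-u^2)$:
$$\frac{dJ}{da} = \int_{-\infty}^{\infty} 4 u^{2} e^{- a u^{2}} \, du = \frac{2 \sqrt{\pi}}{a^{\frac{3}{2}}}.$$

Repeating twice in total — each differentiation brings down another $(-u^2)$ — gives
$$\frac{d^{2}J}{da^{2}} = \int_{-\infty}^{\infty} - 4 u^{4} e^{- a u^{2}} \, du = - \frac{3 \sqrt{\pi}}{a^{\frac{5}{2}}},$$
and the integrand here is exactly the target integrand, so $I = - \frac{3 \sqrt{\pi}}{a^{\frac{5}{2}}}$.

Setting $a = \frac{3}{5}$:
$$I = - \frac{25 \sqrt{15} \sqrt{\pi}}{9}.$$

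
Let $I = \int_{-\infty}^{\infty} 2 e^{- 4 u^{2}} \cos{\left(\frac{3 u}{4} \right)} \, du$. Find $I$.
$\frac{\sqrt{\pi}}{e^{\frac{9}{256}}}$

Let $b$ denote the cosine frequency and define $I(b) = \int_{-\infty}^{\infty} 2 e^{- 4 u^{2}} \cos{\left(b u \right)} \, du$.

Differentiating under the integral sign,
$$I'(b) = \int_{-\infty}^{\infty} - 2 u e^{- 4 u^{2}} \sin{\left(b u \right)} \, du.$$

Integrate $\int_{-\infty}^{\infty} u \sin(b u)\, e^{- 4 u^{2}}\, du$ by parts with $w = \sin(b u)$ and $dv = u\, e^{- 4 u^{2}}\, du$, giving $v = - \frac{e^{- 4 u^{2}}}{8}$. The boundary term vanishes and
$$\int_{-\infty}^{\infty} u \sin(b u)\, e^{- 4 u^{2}}\, du = \frac{b}{8} \int_{-\infty}^{\infty} \cos(b u)\, e^{- 4 u^{2}}\, du,$$
so $I'(b) = - \frac{b}{8}\, I(b)$.

This is a separable first-order ODE; solving with the initial condition $I(0) = \int_{-\infty}^{\infty} 2 e^{- 4 u^{2}}\,du = \sqrt{\pi}$ gives
$$I(b) = \sqrt{\pi} e^{- \frac{b^{2}}{16}}.$$

Setting $b = \frac{3}{4}$:
$$I = \frac{\sqrt{\pi}}{e^{\frac{9}{256}}}.$$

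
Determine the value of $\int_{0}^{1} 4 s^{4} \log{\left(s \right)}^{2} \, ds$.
$\frac{8}{125}$

Consider the simpler parametrised integral
$$J(a) = \int_{0}^{1} 4 s^{a} \, ds = \frac{4}{a + 1}.$$

Differentiating under the integral sign brings down a factor of $\ln s$:
$$\frac{dJ}{da} = \int_{0}^{1} 4 s^{a} \log{\left(s \right)} \, ds = - \frac{4}{\left(a + 1\right)^{2}}.$$

Repeating twice in total — each differentiation brings down another $\ln s$ — gives
$$\frac{d^{2}J}{da^{2}} = \int_{0}^{1} 4 s^{a} \log{\left(s \right)}^{2} \, ds = \frac{8}{\left(a + 1\right)^{3}},$$
and the integrand here is exactly the target integrand, so $I = \frac{8}{\left(a + 1\right)^{3}}$.

Setting $a = 4$:
$$I = \frac{8}{125}.$$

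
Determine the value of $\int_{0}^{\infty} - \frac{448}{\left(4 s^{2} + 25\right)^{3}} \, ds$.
$- \frac{42 \pi}{3125}$

Recall the elementary integral
$$J(a) = \int_{0}^{\infty} - \frac{7}{a^{2} + s^{2}} \, ds = - \frac{7 \pi}{2 a}.$$

Differentiating under the integral sign with respect to $a$,
$$\frac{dJ}{da} = \int_{0}^{\infty} \frac{14 a}{\left(a^{2} + s^{2}\right)^{2}} \, ds = \frac{7 \pi}{2 a^{2}},$$
so $\int_{0}^{\infty} - \frac{7}{\left(a^{2} + s^{2}\right)^{2}} \, ds = - \frac{7 \pi}{4 a^{3}}$.

Repeating — each differentiation of $1/(s^2+a^2)^j$ produces $-2ja/(s^2+a^2)^{j+1}$ — and dividing through by $-2ja$ at each step yields, after $2$ differentiations in total,
$$\int_{0}^{\infty} - \frac{7}{\left(a^{2} + s^{2}\right)^{3}} \, ds = - \frac{21 \pi}{16 a^{5}}.$$

Setting $a = \frac{5}{2}$:
$$I = - \frac{42 \pi}{3125}.$$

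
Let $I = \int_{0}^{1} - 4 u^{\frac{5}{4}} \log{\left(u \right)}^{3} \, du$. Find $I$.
$\frac{2048}{2187}$

Consider the simpler parametrised integral
$$J(a) = \int_{0}^{1} - 4 u^{a} \, du = - \frac{4}{a + 1}.$$

Differentiating under the integral sign brings down a factor of $\ln u$:
$$\frac{dJ}{da} = \int_{0}^{1} - 4 u^{a} \log{\left(u \right)} \, du = \frac{4}{\left(a + 1\right)^{2}}.$$

Repeating $3$ times in total — each differentiation brings down another $\ln u$ — gives
$$\frac{d^{3}J}{da^{3}} = \int_{0}^{1} - 4 u^{a} \log{\left(u \right)}^{3} \, du = \frac{24}{\left(a + 1\right)^{4}},$$
and the integrand here is exactly the target integrand, so $I = \frac{24}{\left(a + 1\right)^{4}}$.

Setting $a = \frac{5}{4}$:
$$I = \frac{2048}{2187}.$$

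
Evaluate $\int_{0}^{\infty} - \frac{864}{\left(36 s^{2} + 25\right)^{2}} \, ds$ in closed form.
$- \frac{36 \pi}{125}$

Begin with the known result
$$J(a) = \int_{0}^{\infty} - \frac{2}{3 \left(a^{2} + s^{2}\right)} \, ds = - \frac{\pi}{3 a}.$$

Differentiating under the integral sign with respect to $a$,
$$\frac{dJ}{da} = \int_{0}^{\infty} \frac{4 a}{3 \left(a^{2} + s^{2}\right)^{2}} \, ds = \frac{\pi}{3 a^{2}},$$
so $\int_{0}^{\infty} - \frac{2}{3 \left(a^{2} + s^{2}\right)^{2}} \, ds = - \frac{\pi}{6 a^{3}}$.

Setting $a = \frac{5}{6}$:
$$I = - \frac{36 \pi}{125}.$$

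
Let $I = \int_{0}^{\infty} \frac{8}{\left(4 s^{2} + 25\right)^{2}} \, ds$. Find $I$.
$\frac{\pi}{125}$

Start from the standard arctangent integral
$$J(a) = \int_{0}^{\infty} \frac{1}{2 \left(a^{2} + s^{2}\right)} \, ds = \frac{\pi}{4 a}.$$

Differentiating under the integral sign with respect to $a$,
$$\frac{dJ}{da} = \int_{0}^{\infty} - \frac{a}{\left(a^{2} + s^{2}\right)^{2}} \, ds = - \frac{\pi}{4 a^{2}},$$
so $\int_{0}^{\infty} \frac{1}{2 \left(a^{2} + s^{2}\right)^{2}} \, ds = \frac{\pi}{8 a^{3}}$.

Setting $a = \frac{5}{2}$:
$$I = \frac{\pi}{125}.$$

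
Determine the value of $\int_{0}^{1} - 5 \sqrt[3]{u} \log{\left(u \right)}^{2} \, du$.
$- \frac{135}{32}$

Consider the simpler parametrised integral
$$J(a) = \int_{0}^{1} - 5 u^{a} \, du = - \frac{5}{a + 1}.$$

Differentiating under the integral sign brings down a factor of $\ln u$:
$$\frac{dJ}{da} = \int_{0}^{1} - 5 u^{a} \log{\left(u \right)} \, du = \frac{5}{\left(a + 1\right)^{2}}.$$

Repeating twice in total — each differentiation brings down another $\ln u$ — gives
$$\frac{d^{2}J}{da^{2}} = \int_{0}^{1} - 5 u^{a} \log{\left(u \right)}^{2} \, du = - \frac{10}{\left(a + 1\right)^{3}},$$
and the integrand here is exactly the target integrand, so $I = - \frac{10}{\left(a + 1\right)^{3}}$.

Setting $a = \frac{1}{3}$:
$$I = - \frac{135}{32}.$$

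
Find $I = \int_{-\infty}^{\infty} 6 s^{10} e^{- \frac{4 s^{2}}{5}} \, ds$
$\frac{8859375 \sqrt{5} \sqrt{\pi}}{32768}$

Begin with the known integral
$$J(a) = \int_{-\infty}^{\infty} 6 e^{- a s^{2}} \, ds = \frac{6 \sqrt{\pi}}{\sqrt{a}}.$$

Differentiating under the integral sign brings down a factor of $(-s^2)$:
$$\frac{dJ}{da} = \int_{-\infty}^{\infty} - 6 s^{2} e^{- a s^{2}} \, ds = - \frac{3 \sqrt{\pi}}{a^{\frac{3}{2}}}.$$

Repeating $5$ times in total — each differentiation brings down another $(-s^2)$ — gives
$$\frac{d^{5}J}{da^{5}} = \int_{-\infty}^{\infty} - 6 s^{10} e^{- a s^{2}} \, ds = - \frac{2835 \sqrt{\pi}}{16 a^{\frac{11}{2}}},$$
and the integrand here is $(-1)^{5}$ times the target integrand, so $I = (-1)^{5}\,\frac{d^{5}J}{da^{5}} = \frac{2835 \sqrt{\pi}}{16 a^{\frac{11}{2}}}$.

Setting $a = \frac{4}{5}$:
$$I = \frac{8859375 \sqrt{5} \sqrt{\pi}}{32768}.$$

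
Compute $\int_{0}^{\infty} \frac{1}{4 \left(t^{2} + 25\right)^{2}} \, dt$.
$\frac{\pi}{2000}$

Recall the elementary integral
$$J(a) = \int_{0}^{\infty} \frac{1}{4 \left(a^{2} + t^{2}\right)} \, dt = \frac{\pi}{8 a}.$$

Differentiating under the integral sign with respect to $a$,
$$\frac{dJ}{da} = \int_{0}^{\infty} - \frac{a}{2 \left(a^{2} + t^{2}\right)^{2}} \, dt = - \frac{\pi}{8 a^{2}},$$
so $\int_{0}^{\infty} \frac{1}{4 \left(a^{2} + t^{2}\right)^{2}} \, dt = \frac{\pi}{16 a^{3}}$.

Setting $a = 5$:
$$I = \frac{\pi}{2000}.$$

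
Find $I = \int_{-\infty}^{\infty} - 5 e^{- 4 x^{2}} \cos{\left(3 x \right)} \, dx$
$- \frac{5 \sqrt{\pi}}{2 e^{\frac{9}{16}}}$

Define $I(b) = \int_{-\infty}^{\infty} - 5 e^{- 4 x^{2}} \cos{\left(b x \right)} \, dx$.

Differentiating under the integral sign,
$$I'(b) = \int_{-\infty}^{\infty} 5 x e^{- 4 x^{2}} \sin{\left(b x \right)} \, dx.$$

Integrate $\int_{-\infty}^{\infty} x \sin(b x)\, e^{- 4 x^{2}}\, dx$ by parts with $u = \sin(b x)$ and $dv = x\, e^{- 4 x^{2}}\, dx$, giving $v = - \frac{e^{- 4 x^{2}}}{8}$. The boundary term vanishes and
$$\int_{-\infty}^{\infty} x \sin(b x)\, e^{- 4 x^{2}}\, dx = \frac{b}{8} \int_{-\infty}^{\infty} \cos(b x)\, e^{- 4 x^{2}}\, dx,$$
so $I'(b) = - \frac{b}{8}\, I(b)$.

This is a separable first-order ODE; solving with the initial condition $I(0) = \int_{-\infty}^{\infty} - 5 e^{- 4 x^{2}}\,dx = - \frac{5 \sqrt{\pi}}{2}$ gives
$$I(b) = - \frac{5 \sqrt{\pi} e^{- \frac{b^{2}}{16}}}{2}.$$

Setting $b = 3$:
$$I = - \frac{5 \sqrt{\pi}}{2 e^{\frac{9}{16}}}.$$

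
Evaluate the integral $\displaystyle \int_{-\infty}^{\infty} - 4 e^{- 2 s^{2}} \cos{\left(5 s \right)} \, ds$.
$- \frac{2 \sqrt{2} \sqrt{\pi}}{e^{\frac{25}{8}}}$

Define $I(b) = \int_{-\infty}^{\infty} - 4 e^{- 2 s^{2}} \cos{\left(b s \right)} \, ds$.

Differentiating under the integral sign,
$$I'(b) = \int_{-\infty}^{\infty} 4 s e^{- 2 s^{2}} \sin{\left(b s \right)} \, ds.$$

Integrate $\int_{-\infty}^{\infty} s \sin(b s)\, e^{- 2 s^{2}}\, ds$ by parts with $u = \sin(b s)$ and $dv = s\, e^{- 2 s^{2}}\, ds$, giving $v = - \frac{e^{- 2 s^{2}}}{4}$. The boundary term vanishes and
$$\int_{-\infty}^{\infty} s \sin(b s)\, e^{- 2 s^{2}}\, ds = \frac{b}{4} \int_{-\infty}^{\infty} \cos(b s)\, e^{- 2 s^{2}}\, ds,$$
so $I'(b) = - \frac{b}{4}\, I(b)$.

This is a separable first-order ODE; solving with the initial condition $I(0) = \int_{-\infty}^{\infty} - 4 e^{- 2 s^{2}}\,ds = - 2 \sqrt{2} \sqrt{\pi}$ gives
$$I(b) = - 2 \sqrt{2} \sqrt{\pi} e^{- \frac{b^{2}}{8}}.$$

Setting $b = 5$:
$$I = - \frac{2 \sqrt{2} \sqrt{\pi}}{e^{\frac{25}{8}}}.$$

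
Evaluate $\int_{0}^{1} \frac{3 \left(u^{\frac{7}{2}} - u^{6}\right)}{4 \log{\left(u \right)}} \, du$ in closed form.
$- \frac{3 \log{\left(14 \right)}}{4} + \frac{3 \log{\left(3 \right)}}{2}$

Consider the one-parameter family: let $I(a) = \int_{0}^{1} \frac{3 \left(- u^{6} + u^{a}\right)}{4 \log{\left(u \right)}} \, du$.

Since $\dfrac{\partial}{\partial a}\,u^{a} = u^{a} \ln u$, the $\ln u$ in the denominator cancels and
$$\frac{dI}{da} = \int_{0}^{1} \frac{3}{4} u^{a} \, du = \frac{3}{4} \left[\frac{u^{a+1}}{a+1}\right]_0^1 = \frac{3}{4 \left(a + 1\right)}.$$

Integrating with respect to $a$ gives $I(a) = \frac{3 \log{\left(a + 1 \right)}}{4} - \frac{3 \log{\left(7 \right)}}{4} + C$.

At $a = 6$ the integrand is identically $0$, so $I(6) = 0$. The closed form gives $0$, hence $C = 0$.

Setting $a = \frac{7}{2}$:
$$I = - \frac{3 \log{\left(14 \right)}}{4} + \frac{3 \log{\left(3 \right)}}{2}.$$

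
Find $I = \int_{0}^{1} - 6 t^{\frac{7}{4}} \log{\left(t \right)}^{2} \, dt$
$- \frac{768}{1331}$

Begin with the known integral
$$J(a) = \int_{0}^{1} - 6 t^{a} \, dt = - \frac{6}{a + 1}.$$

Differentiating under the integral sign brings down a factor of $\ln t$:
$$\frac{dJ}{da} = \int_{0}^{1} - 6 t^{a} \log{\left(t \right)} \, dt = \frac{6}{\left(a + 1\right)^{2}}.$$

Repeating twice in total — each differentiation brings down another $\ln t$ — gives
$$\frac{d^{2}J}{da^{2}} = \int_{0}^{1} - 6 t^{a} \log{\left(t \right)}^{2} \, dt = - \frac{12}{\left(a + 1\right)^{3}},$$
and the integrand here is exactly the target integrand, so $I = - \frac{12}{\left(a + 1\right)^{3}}$.

Setting $a = \frac{7}{4}$:
$$I = - \frac{768}{1331}.$$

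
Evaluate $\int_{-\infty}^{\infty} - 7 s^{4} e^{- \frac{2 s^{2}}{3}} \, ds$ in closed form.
$- \frac{189 \sqrt{6} \sqrt{\pi}}{32}$

Consider the simpler parametrised integral
$$J(a) = \int_{-\infty}^{\infty} - 7 e^{- a s^{2}} \, ds = - \frac{7 \sqrt{\pi}}{\sqrt{a}}.$$

Differentiating under the integral sign brings down a factor of $(-s^2)$:
$$\frac{dJ}{da} = \int_{-\infty}^{\infty} 7 s^{2} e^{- a s^{2}} \, ds = \frac{7 \sqrt{\pi}}{2 a^{\frac{3}{2}}}.$$

Repeating twice in total — each differentiation brings down another $(-s^2)$ — gives
$$\frac{d^{2}J}{da^{2}} = \int_{-\infty}^{\infty} - 7 s^{4} e^{- a s^{2}} \, ds = - \frac{21 \sqrt{\pi}}{4 a^{\frac{5}{2}}},$$
and the integrand here is exactly the target integrand, so $I = - \frac{21 \sqrt{\pi}}{4 a^{\frac{5}{2}}}$.

Setting $a = \frac{2}{3}$:
$$I = - \frac{189 \sqrt{6} \sqrt{\pi}}{32}.$$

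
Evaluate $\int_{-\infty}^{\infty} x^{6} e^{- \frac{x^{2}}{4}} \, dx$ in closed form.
$240 \sqrt{\pi}$

Start from the elementary integral
$$J(a) = \int_{-\infty}^{\infty} e^{- a x^{2}} \, dx = \frac{\sqrt{\pi}}{\sqrt{a}}.$$

Differentiating under the integral sign brings down a factor of $(-x^2)$:
$$\frac{dJ}{da} = \int_{-\infty}^{\infty} - x^{2} e^{- a x^{2}} \, dx = - \frac{\sqrt{\pi}}{2 a^{\frac{3}{2}}}.$$

Repeating $3$ times in total — each differentiation brings down another $(-x^2)$ — gives
$$\frac{d^{3}J}{da^{3}} = \int_{-\infty}^{\infty} - x^{6} e^{- a x^{2}} \, dx = - \frac{15 \sqrt{\pi}}{8 a^{\frac{7}{2}}},$$
and the integrand here is $(-1)^{3}$ times the target integrand, so $I = (-1)^{3}\,\frac{d^{3}J}{da^{3}} = \frac{15 \sqrt{\pi}}{8 a^{\frac{7}{2}}}$.

Setting $a = \frac{1}{4}$:
$$I = 240 \sqrt{\pi}.$$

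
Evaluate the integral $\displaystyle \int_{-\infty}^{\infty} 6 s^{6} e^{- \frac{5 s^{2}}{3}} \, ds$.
$\frac{243 \sqrt{15} \sqrt{\pi}}{500}$

Begin with the known integral
$$J(a) = \int_{-\infty}^{\infty} 6 e^{- a s^{2}} \, ds = \frac{6 \sqrt{\pi}}{\sqrt{a}}.$$

Differentiating under the integral sign brings down a factor of $(-s^2)$:
$$\frac{dJ}{da} = \int_{-\infty}^{\infty} - 6 s^{2} e^{- a s^{2}} \, ds = - \frac{3 \sqrt{\pi}}{a^{\frac{3}{2}}}.$$

Repeating $3$ times in total — each differentiation brings down another $(-s^2)$ — gives
$$\frac{d^{3}J}{da^{3}} = \int_{-\infty}^{\infty} - 6 s^{6} e^{- a s^{2}} \, ds = - \frac{45 \sqrt{\pi}}{4 a^{\frac{7}{2}}},$$
and the integrand here is $(-1)^{3}$ times the target integrand, so $I = (-1)^{3}\,\frac{d^{3}J}{da^{3}} = \frac{45 \sqrt{\pi}}{4 a^{\frac{7}{2}}}$.

Setting $a = \frac{5}{3}$:
$$I = \frac{243 \sqrt{15} \sqrt{\pi}}{500}.$$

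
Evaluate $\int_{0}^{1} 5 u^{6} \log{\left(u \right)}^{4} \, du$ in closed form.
$\frac{120}{16807}$

Begin with the known integral
$$J(a) = \int_{0}^{1} 5 u^{a} \, du = \frac{5}{a + 1}.$$

Differentiating under the integral sign brings down a factor of $\ln u$:
$$\frac{dJ}{da} = \int_{0}^{1} 5 u^{a} \log{\left(u \right)} \, du = - \frac{5}{\left(a + 1\right)^{2}}.$$

Repeating $4$ times in total — each differentiation brings down another $\ln u$ — gives
$$\frac{d^{4}J}{da^{4}} = \int_{0}^{1} 5 u^{a} \log{\left(u \right)}^{4} \, du = \frac{120}{\left(a + 1\right)^{5}},$$
and the integrand here is exactly the target integrand, so $I = \frac{120}{\left(a + 1\right)^{5}}$.

Setting $a = 6$:
$$I = \frac{120}{16807}.$$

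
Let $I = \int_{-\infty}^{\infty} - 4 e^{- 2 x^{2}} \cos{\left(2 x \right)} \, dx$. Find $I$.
$- \frac{2 \sqrt{2} \sqrt{\pi}}{e^{\frac{1}{2}}}$

Define $I(b) = \int_{-\infty}^{\infty} - 4 e^{- 2 x^{2}} \cos{\left(b x \right)} \, dx$.

Differentiating under the integral sign,
$$I'(b) = \int_{-\infty}^{\infty} 4 x e^{- 2 x^{2}} \sin{\left(b x \right)} \, dx.$$

Integrate $\int_{-\infty}^{\infty} x \sin(b x)\, e^{- 2 x^{2}}\, dx$ by parts with $u = \sin(b x)$ and $dv = x\, e^{- 2 x^{2}}\, dx$, giving $v = - \frac{e^{- 2 x^{2}}}{4}$. The boundary term vanishes and
$$\int_{-\infty}^{\infty} x \sin(b x)\, e^{- 2 x^{2}}\, dx = \frac{b}{4} \int_{-\infty}^{\infty} \cos(b x)\, e^{- 2 x^{2}}\, dx,$$
so $I'(b) = - \frac{b}{4}\, I(b)$.

This is a separable first-order ODE; solving with the initial condition $I(0) = \int_{-\infty}^{\infty} - 4 e^{- 2 x^{2}}\,dx = - 2 \sqrt{2} \sqrt{\pi}$ gives
$$I(b) = - 2 \sqrt{2} \sqrt{\pi} e^{- \frac{b^{2}}{8}}.$$

Setting $b = 2$:
$$I = - \frac{2 \sqrt{2} \sqrt{\pi}}{e^{\frac{1}{2}}}.$$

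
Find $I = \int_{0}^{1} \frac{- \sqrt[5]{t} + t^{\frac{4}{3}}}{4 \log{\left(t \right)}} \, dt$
$\log{\left(\frac{2^{\frac{3}{4}} \sqrt{3} \sqrt[4]{35}}{6} \right)}$

Consider the one-parameter family: let $I(a) = \int_{0}^{1} \frac{t^{\frac{4}{3}} - t^{a}}{4 \log{\left(t \right)}} \, dt$.

Since $\dfrac{\partial}{\partial a}\,t^{a} = t^{a} \ln t$, the $\ln t$ in the denominator cancels and
$$\frac{dI}{da} = \int_{0}^{1} - \frac{1}{4} t^{a} \, dt = - \frac{1}{4} \left[\frac{t^{a+1}}{a+1}\right]_0^1 = - \frac{1}{4 a + 4}.$$

Integrating with respect to $a$ gives $I(a) = - \frac{\log{\left(a + 1 \right)}}{4} - \frac{\log{\left(3 \right)}}{4} + \frac{\log{\left(7 \right)}}{4} + C$.

At $a = \frac{4}{3}$ the integrand is identically $0$, so $I(\frac{4}{3}) = 0$. The closed form gives $0$, hence $C = 0$.

Setting $a = \frac{1}{5}$:
$$I = \log{\left(\frac{2^{\frac{3}{4}} \sqrt{3} \sqrt[4]{35}}{6} \right)}.$$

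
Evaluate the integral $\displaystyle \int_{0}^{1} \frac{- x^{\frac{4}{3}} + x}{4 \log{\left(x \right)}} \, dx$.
$- \frac{\log{\left(7 \right)}}{4} + \frac{\log{\left(6 \right)}}{4}$

Consider the one-parameter family: let $I(a) = \int_{0}^{1} \frac{x - x^{a}}{4 \log{\left(x \right)}} \, dx$.

Since $\dfrac{\partial}{\partial a}\,x^{a} = x^{a} \ln x$, the $\ln x$ in the denominator cancels and
$$\frac{dI}{da} = \int_{0}^{1} - \frac{1}{4} x^{a} \, dx = - \frac{1}{4} \left[\frac{x^{a+1}}{a+1}\right]_0^1 = - \frac{1}{4 a + 4}.$$

Integrating with respect to $a$ gives $I(a) = - \frac{\log{\left(a + 1 \right)}}{4} + \frac{\log{\left(2 \right)}}{4} + C$.

At $a = 1$ the integrand is identically $0$, so $I(1) = 0$. The closed form gives $0$, hence $C = 0$.

Setting $a = \frac{4}{3}$:
$$I = - \frac{\log{\left(7 \right)}}{4} + \frac{\log{\left(6 \right)}}{4}.$$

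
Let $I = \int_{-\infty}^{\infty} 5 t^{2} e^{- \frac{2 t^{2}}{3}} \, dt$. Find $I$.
$\frac{15 \sqrt{6} \sqrt{\pi}}{8}$

Consider the simpler parametrised integral
$$J(a) = \int_{-\infty}^{\infty} 5 e^{- a t^{2}} \, dt = \frac{5 \sqrt{\pi}}{\sqrt{a}}.$$

Differentiating under the integral sign brings down a factor of $(-t^2)$:
$$\frac{dJ}{da} = \int_{-\infty}^{\infty} - 5 t^{2} e^{- a t^{2}} \, dt = - \frac{5 \sqrt{\pi}}{2 a^{\frac{3}{2}}}.$$

The integral on the left is $-I$, so $I = \frac{5 \sqrt{\pi}}{2 a^{\frac{3}{2}}}$.

Setting $a = \frac{2}{3}$:
$$I = \frac{15 \sqrt{6} \sqrt{\pi}}{8}.$$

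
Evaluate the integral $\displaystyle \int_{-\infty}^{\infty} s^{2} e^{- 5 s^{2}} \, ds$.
$\frac{\sqrt{5} \sqrt{\pi}}{50}$

Consider the simpler parametrised integral
$$J(a) = \int_{-\infty}^{\infty} e^{- a s^{2}} \, ds = \frac{\sqrt{\pi}}{\sqrt{a}}.$$

Differentiating under the integral sign brings down a factor of $(-s^2)$:
$$\frac{dJ}{da} = \int_{-\infty}^{\infty} - s^{2} e^{- a s^{2}} \, ds = - \frac{\sqrt{\pi}}{2 a^{\frac{3}{2}}}.$$

The integral on the left is $-I$, so $I = \frac{\sqrt{\pi}}{2 a^{\frac{3}{2}}}$.

Setting $a = 5$:
$$I = \frac{\sqrt{5} \sqrt{\pi}}{50}.$$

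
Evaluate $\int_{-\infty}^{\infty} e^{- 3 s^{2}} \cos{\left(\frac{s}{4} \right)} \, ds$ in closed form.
$\frac{\sqrt{3} \sqrt{\pi}}{3 e^{\frac{1}{192}}}$

Let $b$ denote the cosine frequency and define $I(b) = \int_{-\infty}^{\infty} e^{- 3 s^{2}} \cos{\left(b s \right)} \, ds$.

Differentiating under the integral sign,
$$I'(b) = \int_{-\infty}^{\infty} - s e^{- 3 s^{2}} \sin{\left(b s \right)} \, ds.$$

Integrate $\int_{-\infty}^{\infty} s \sin(b s)\, e^{- 3 s^{2}}\, ds$ by parts with $u = \sin(b s)$ and $dv = s\, e^{- 3 s^{2}}\, ds$, giving $v = - \frac{e^{- 3 s^{2}}}{6}$. The boundary term vanishes and
$$\int_{-\infty}^{\infty} s \sin(b s)\, e^{- 3 s^{2}}\, ds = \frac{b}{6} \int_{-\infty}^{\infty} \cos(b s)\, e^{- 3 s^{2}}\, ds,$$
so $I'(b) = - \frac{b}{6}\, I(b)$.

This is a separable first-order ODE; solving with the initial condition $I(0) = \int_{-\infty}^{\infty} e^{- 3 s^{2}}\,ds = \frac{\sqrt{3} \sqrt{\pi}}{3}$ gives
$$I(b) = \frac{\sqrt{3} \sqrt{\pi} e^{- \frac{b^{2}}{12}}}{3}.$$

Setting $b = \frac{1}{4}$:
$$I = \frac{\sqrt{3} \sqrt{\pi}}{3 e^{\frac{1}{192}}}.$$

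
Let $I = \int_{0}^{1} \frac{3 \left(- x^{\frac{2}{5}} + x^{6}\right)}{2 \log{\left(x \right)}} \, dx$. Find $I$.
$\frac{3 \log{\left(5 \right)}}{2}$

Introduce a parameter $a$ in the exponent: let $I(a) = \int_{0}^{1} \frac{3 \left(- x^{\frac{2}{5}} + x^{a}\right)}{2 \log{\left(x \right)}} \, dx$.

Since $\dfrac{\partial}{\partial a}\,x^{a} = x^{a} \ln x$, the $\ln x$ in the denominator cancels and
$$\frac{dI}{da} = \int_{0}^{1} \frac{3}{2} x^{a} \, dx = \frac{3}{2} \left[\frac{x^{a+1}}{a+1}\right]_0^1 = \frac{3}{2 \left(a + 1\right)}.$$

Integrating with respect to $a$ gives $I(a) = \log{\left(\frac{5 \sqrt{35} \left(a + 1\right)^{\frac{3}{2}}}{49} \right)} + C$.

At $a = \frac{2}{5}$ the integrand is identically $0$, so $I(\frac{2}{5}) = 0$. The closed form gives $0$, hence $C = 0$.

Setting $a = 6$:
$$I = \frac{3 \log{\left(5 \right)}}{2}.$$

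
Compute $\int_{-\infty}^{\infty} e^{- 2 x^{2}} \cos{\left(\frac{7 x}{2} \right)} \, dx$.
$\frac{\sqrt{2} \sqrt{\pi}}{2 e^{\frac{49}{32}}}$

Treat the cosine frequency as a parameter and define $I(b) = \int_{-\infty}^{\infty} e^{- 2 x^{2}} \cos{\left(b x \right)} \, dx$.

Differentiating under the integral sign,
$$I'(b) = \int_{-\infty}^{\infty} - x e^{- 2 x^{2}} \sin{\left(b x \right)} \, dx.$$

Integrate $\int_{-\infty}^{\infty} x \sin(b x)\, e^{- 2 x^{2}}\, dx$ by parts with $u = \sin(b x)$ and $dv = x\, e^{- 2 x^{2}}\, dx$, giving $v = - \frac{e^{- 2 x^{2}}}{4}$. The boundary term vanishes and
$$\int_{-\infty}^{\infty} x \sin(b x)\, e^{- 2 x^{2}}\, dx = \frac{b}{4} \int_{-\infty}^{\infty} \cos(b x)\, e^{- 2 x^{2}}\, dx,$$
so $I'(b) = - \frac{b}{4}\, I(b)$.

This is a separable first-order ODE; solving with the initial condition $I(0) = \int_{-\infty}^{\infty} e^{- 2 x^{2}}\,dx = \frac{\sqrt{2} \sqrt{\pi}}{2}$ gives
$$I(b) = \frac{\sqrt{2} \sqrt{\pi} e^{- \frac{b^{2}}{8}}}{2}.$$

Setting $b = \frac{7}{2}$:
$$I = \frac{\sqrt{2} \sqrt{\pi}}{2 e^{\frac{49}{32}}}.$$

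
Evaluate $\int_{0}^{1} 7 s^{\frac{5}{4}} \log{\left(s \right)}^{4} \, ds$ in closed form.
$\frac{57344}{19683}$

Begin with the known integral
$$J(a) = \int_{0}^{1} 7 s^{a} \, ds = \frac{7}{a + 1}.$$

Differentiating under the integral sign brings down a factor of $\ln s$:
$$\frac{dJ}{da} = \int_{0}^{1} 7 s^{a} \log{\left(s \right)} \, ds = - \frac{7}{\left(a + 1\right)^{2}}.$$

Repeating $4$ times in total — each differentiation brings down another $\ln s$ — gives
$$\frac{d^{4}J}{da^{4}} = \int_{0}^{1} 7 s^{a} \log{\left(s \right)}^{4} \, ds = \frac{168}{\left(a + 1\right)^{5}},$$
and the integrand here is exactly the target integrand, so $I = \frac{168}{\left(a + 1\right)^{5}}$.

Setting $a = \frac{5}{4}$:
$$I = \frac{57344}{19683}.$$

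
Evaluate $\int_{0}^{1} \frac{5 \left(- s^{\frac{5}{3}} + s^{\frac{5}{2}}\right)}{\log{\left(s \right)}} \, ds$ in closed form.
$- \log{\left(\frac{1048576}{4084101} \right)}$

Replace the exponent $\frac{5}{3}$ by a parameter $a$: let $I(a) = \int_{0}^{1} \frac{5 \left(s^{\frac{5}{2}} - s^{a}\right)}{\log{\left(s \right)}} \, ds$.

Since $\dfrac{\partial}{\partial a}\,s^{a} = s^{a} \ln s$, the $\ln s$ in the denominator cancels and
$$\frac{dI}{da} = \int_{0}^{1} -5 s^{a} \, ds = -5 \left[\frac{s^{a+1}}{a+1}\right]_0^1 = - \frac{5}{a + 1}.$$

Integrating with respect to $a$ gives $I(a) = - \log{\left(\frac{32 \left(a + 1\right)^{5}}{16807} \right)} + C$.

At $a = \frac{5}{2}$ the integrand is identically $0$, so $I(\frac{5}{2}) = 0$. The closed form gives $0$, hence $C = 0$.

Setting $a = \frac{5}{3}$:
$$I = - \log{\left(\frac{1048576}{4084101} \right)}.$$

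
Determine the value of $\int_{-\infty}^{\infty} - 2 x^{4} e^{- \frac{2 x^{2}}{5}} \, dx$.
$- \frac{75 \sqrt{10} \sqrt{\pi}}{16}$

Start from the elementary integral
$$J(a) = \int_{-\infty}^{\infty} - 2 e^{- a x^{2}} \, dx = - \frac{2 \sqrt{\pi}}{\sqrt{a}}.$$

Differentiating under the integral sign brings down a factor of $(-x^2)$:
$$\frac{dJ}{da} = \int_{-\infty}^{\infty} 2 x^{2} e^{- a x^{2}} \, dx = \frac{\sqrt{\pi}}{a^{\frac{3}{2}}}.$$

Repeating twice in total — each differentiation brings down another $(-x^2)$ — gives
$$\frac{d^{2}J}{da^{2}} = \int_{-\infty}^{\infty} - 2 x^{4} e^{- a x^{2}} \, dx = - \frac{3 \sqrt{\pi}}{2 a^{\frac{5}{2}}},$$
and the integrand here is exactly the target integrand, so $I = - \frac{3 \sqrt{\pi}}{2 a^{\frac{5}{2}}}$.

Setting $a = \frac{2}{5}$:
$$I = - \frac{75 \sqrt{10} \sqrt{\pi}}{16}.$$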